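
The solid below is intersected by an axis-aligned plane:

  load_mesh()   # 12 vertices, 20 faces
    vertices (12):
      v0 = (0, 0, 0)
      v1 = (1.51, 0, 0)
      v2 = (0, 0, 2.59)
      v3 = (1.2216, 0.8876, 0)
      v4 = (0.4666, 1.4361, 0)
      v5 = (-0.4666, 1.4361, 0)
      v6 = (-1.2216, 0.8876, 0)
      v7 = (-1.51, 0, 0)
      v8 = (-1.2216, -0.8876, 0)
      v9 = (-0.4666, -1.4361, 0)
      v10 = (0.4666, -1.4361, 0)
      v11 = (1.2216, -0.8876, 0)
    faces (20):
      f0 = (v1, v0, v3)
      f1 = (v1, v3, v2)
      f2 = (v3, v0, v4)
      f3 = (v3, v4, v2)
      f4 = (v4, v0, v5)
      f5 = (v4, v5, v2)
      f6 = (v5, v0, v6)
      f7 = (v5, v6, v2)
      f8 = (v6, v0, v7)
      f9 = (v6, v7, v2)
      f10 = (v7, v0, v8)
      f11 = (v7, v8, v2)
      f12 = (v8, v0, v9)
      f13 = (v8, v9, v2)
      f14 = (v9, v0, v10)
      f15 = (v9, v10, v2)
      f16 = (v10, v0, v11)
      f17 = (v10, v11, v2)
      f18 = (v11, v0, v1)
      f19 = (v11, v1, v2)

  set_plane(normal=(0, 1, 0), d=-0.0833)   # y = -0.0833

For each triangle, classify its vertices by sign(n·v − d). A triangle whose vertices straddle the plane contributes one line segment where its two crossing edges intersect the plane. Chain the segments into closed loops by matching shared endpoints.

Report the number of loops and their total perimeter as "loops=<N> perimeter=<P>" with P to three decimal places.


Straddling triangles (10 of 20):
  (v7,v0,v8) [++-] → (-0.114645, -0.0833, 0)–(-1.48293, -0.0833, 0)  len=1.3683
  (v7,v8,v2) [+-+] → (-1.48293, -0.0833, 0)–(-0.114645, -0.0833, 2.34693)  len=2.7167
  (v8,v0,v9) [-+-] → (-0.114645, -0.0833, 0)–(-0.0270648, -0.0833, 0)  len=0.0876
  (v8,v9,v2) [--+] → (-0.0270648, -0.0833, 2.43977)–(-0.114645, -0.0833, 2.34693)  len=0.1276
  (v9,v0,v10) [-+-] → (-0.0270648, -0.0833, 0)–(0.0270648, -0.0833, 0)  len=0.0541
  (v9,v10,v2) [--+] → (0.0270648, -0.0833, 2.43977)–(-0.0270648, -0.0833, 2.43977)  len=0.0541
  (v10,v0,v11) [-+-] → (0.0270648, -0.0833, 0)–(0.114645, -0.0833, 0)  len=0.0876
  (v10,v11,v2) [--+] → (0.114645, -0.0833, 2.34693)–(0.0270648, -0.0833, 2.43977)  len=0.1276
  (v11,v0,v1) [-++] → (0.114645, -0.0833, 0)–(1.48293, -0.0833, 0)  len=1.3683
  (v11,v1,v2) [-++] → (1.48293, -0.0833, 0)–(0.114645, -0.0833, 2.34693)  len=2.7167

Chained into 1 loop(s):
  loop 1: 10 segments, perimeter = 8.7086
Total perimeter = 8.709

loops=1 perimeter=8.709


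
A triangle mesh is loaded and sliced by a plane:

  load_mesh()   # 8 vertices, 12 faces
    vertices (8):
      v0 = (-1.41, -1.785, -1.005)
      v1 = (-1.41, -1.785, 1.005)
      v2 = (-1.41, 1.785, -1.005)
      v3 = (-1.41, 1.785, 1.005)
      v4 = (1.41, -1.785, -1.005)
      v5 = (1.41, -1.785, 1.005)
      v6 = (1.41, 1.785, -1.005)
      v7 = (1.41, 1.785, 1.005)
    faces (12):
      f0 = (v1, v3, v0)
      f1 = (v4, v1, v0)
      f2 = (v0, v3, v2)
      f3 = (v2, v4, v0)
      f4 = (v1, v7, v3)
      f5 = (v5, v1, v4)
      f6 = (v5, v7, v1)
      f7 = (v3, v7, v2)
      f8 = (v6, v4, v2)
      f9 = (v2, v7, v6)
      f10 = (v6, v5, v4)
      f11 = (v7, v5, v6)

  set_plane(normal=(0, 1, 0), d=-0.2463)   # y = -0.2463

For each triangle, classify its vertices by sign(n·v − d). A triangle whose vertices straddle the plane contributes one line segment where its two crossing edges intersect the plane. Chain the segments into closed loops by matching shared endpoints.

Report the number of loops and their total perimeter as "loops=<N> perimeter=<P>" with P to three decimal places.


Straddling triangles (8 of 12):
  (v1,v3,v0) [-+-] → (-1.41, -0.2463, 1.005)–(-1.41, -0.2463, -0.138673)  len=1.1437
  (v0,v3,v2) [-++] → (-1.41, -0.2463, -0.138673)–(-1.41, -0.2463, -1.005)  len=0.8663
  (v2,v4,v0) [+--] → (0.194556, -0.2463, -1.005)–(-1.41, -0.2463, -1.005)  len=1.6046
  (v1,v7,v3) [-++] → (-0.194556, -0.2463, 1.005)–(-1.41, -0.2463, 1.005)  len=1.2154
  (v5,v7,v1) [-+-] → (1.41, -0.2463, 1.005)–(-0.194556, -0.2463, 1.005)  len=1.6046
  (v6,v4,v2) [+-+] → (1.41, -0.2463, -1.005)–(0.194556, -0.2463, -1.005)  len=1.2154
  (v6,v5,v4) [+--] → (1.41, -0.2463, 0.138673)–(1.41, -0.2463, -1.005)  len=1.1437
  (v7,v5,v6) [+-+] → (1.41, -0.2463, 1.005)–(1.41, -0.2463, 0.138673)  len=0.8663

Chained into 1 loop(s):
  loop 1: 8 segments, perimeter = 9.6600
Total perimeter = 9.660

loops=1 perimeter=9.660


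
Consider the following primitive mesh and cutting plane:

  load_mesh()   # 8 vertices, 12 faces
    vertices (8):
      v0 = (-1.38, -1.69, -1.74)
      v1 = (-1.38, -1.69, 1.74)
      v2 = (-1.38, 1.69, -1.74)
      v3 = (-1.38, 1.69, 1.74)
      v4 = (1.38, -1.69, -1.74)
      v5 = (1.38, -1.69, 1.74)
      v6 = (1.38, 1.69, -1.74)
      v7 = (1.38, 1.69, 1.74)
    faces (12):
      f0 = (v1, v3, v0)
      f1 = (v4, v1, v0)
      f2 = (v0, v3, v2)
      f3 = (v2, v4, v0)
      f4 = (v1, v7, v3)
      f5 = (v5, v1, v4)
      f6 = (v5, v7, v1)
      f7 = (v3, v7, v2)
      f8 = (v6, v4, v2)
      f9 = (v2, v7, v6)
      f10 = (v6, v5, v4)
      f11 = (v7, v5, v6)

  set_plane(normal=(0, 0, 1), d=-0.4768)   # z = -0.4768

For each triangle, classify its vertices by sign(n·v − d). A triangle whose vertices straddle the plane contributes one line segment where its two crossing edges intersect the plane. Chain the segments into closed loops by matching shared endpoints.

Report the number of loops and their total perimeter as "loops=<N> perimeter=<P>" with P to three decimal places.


Straddling triangles (8 of 12):
  (v1,v3,v0) [++-] → (-1.38, -0.463099, -0.4768)–(-1.38, -1.69, -0.4768)  len=1.2269
  (v4,v1,v0) [-+-] → (0.378152, -1.69, -0.4768)–(-1.38, -1.69, -0.4768)  len=1.7582
  (v0,v3,v2) [-+-] → (-1.38, -0.463099, -0.4768)–(-1.38, 1.69, -0.4768)  len=2.1531
  (v5,v1,v4) [++-] → (0.378152, -1.69, -0.4768)–(1.38, -1.69, -0.4768)  len=1.0018
  (v3,v7,v2) [++-] → (-0.378152, 1.69, -0.4768)–(-1.38, 1.69, -0.4768)  len=1.0018
  (v2,v7,v6) [-+-] → (-0.378152, 1.69, -0.4768)–(1.38, 1.69, -0.4768)  len=1.7582
  (v6,v5,v4) [-+-] → (1.38, 0.463099, -0.4768)–(1.38, -1.69, -0.4768)  len=2.1531
  (v7,v5,v6) [++-] → (1.38, 0.463099, -0.4768)–(1.38, 1.69, -0.4768)  len=1.2269

Chained into 1 loop(s):
  loop 1: 8 segments, perimeter = 12.2800
Total perimeter = 12.280

loops=1 perimeter=12.280


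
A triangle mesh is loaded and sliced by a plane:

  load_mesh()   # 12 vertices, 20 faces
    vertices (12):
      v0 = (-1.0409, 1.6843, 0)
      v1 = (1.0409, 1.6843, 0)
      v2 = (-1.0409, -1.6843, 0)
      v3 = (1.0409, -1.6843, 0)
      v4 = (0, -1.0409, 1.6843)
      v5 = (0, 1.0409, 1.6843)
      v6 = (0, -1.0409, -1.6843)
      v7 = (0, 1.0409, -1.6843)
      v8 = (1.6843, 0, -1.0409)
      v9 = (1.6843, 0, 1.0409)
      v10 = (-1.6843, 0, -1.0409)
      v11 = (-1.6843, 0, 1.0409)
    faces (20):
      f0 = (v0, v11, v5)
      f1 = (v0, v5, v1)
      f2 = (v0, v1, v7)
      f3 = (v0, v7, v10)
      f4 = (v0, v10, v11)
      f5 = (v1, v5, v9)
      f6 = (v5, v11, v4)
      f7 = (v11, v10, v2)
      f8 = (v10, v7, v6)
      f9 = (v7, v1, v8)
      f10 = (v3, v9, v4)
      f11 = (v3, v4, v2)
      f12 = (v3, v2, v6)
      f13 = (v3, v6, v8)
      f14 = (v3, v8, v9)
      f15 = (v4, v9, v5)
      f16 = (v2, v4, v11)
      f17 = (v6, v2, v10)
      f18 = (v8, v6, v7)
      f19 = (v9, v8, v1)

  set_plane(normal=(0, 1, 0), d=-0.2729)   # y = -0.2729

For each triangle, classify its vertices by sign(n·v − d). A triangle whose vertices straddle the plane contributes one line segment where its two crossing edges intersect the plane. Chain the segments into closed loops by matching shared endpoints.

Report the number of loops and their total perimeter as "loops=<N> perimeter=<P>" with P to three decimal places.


loops=1 perimeter=10.718

Straddling triangles (10 of 20):
  (v5,v11,v4) [++-] → (-1.24272, -0.2729, 1.20958)–(0, -0.2729, 1.6843)  len=1.3303
  (v11,v10,v2) [++-] → (-1.58005, -0.2729, -0.872247)–(-1.58005, -0.2729, 0.872247)  len=1.7445
  (v10,v7,v6) [++-] → (0, -0.2729, -1.6843)–(-1.24272, -0.2729, -1.20958)  len=1.3303
  (v3,v9,v4) [-+-] → (1.58005, -0.2729, 0.872247)–(1.24272, -0.2729, 1.20958)  len=0.4771
  (v3,v6,v8) [--+] → (1.24272, -0.2729, -1.20958)–(1.58005, -0.2729, -0.872247)  len=0.4771
  (v3,v8,v9) [-++] → (1.58005, -0.2729, -0.872247)–(1.58005, -0.2729, 0.872247)  len=1.7445
  (v4,v9,v5) [-++] → (1.24272, -0.2729, 1.20958)–(0, -0.2729, 1.6843)  len=1.3303
  (v2,v4,v11) [--+] → (-1.24272, -0.2729, 1.20958)–(-1.58005, -0.2729, 0.872247)  len=0.4771
  (v6,v2,v10) [--+] → (-1.58005, -0.2729, -0.872247)–(-1.24272, -0.2729, -1.20958)  len=0.4771
  (v8,v6,v7) [+-+] → (1.24272, -0.2729, -1.20958)–(0, -0.2729, -1.6843)  len=1.3303

Chained into 1 loop(s):
  loop 1: 10 segments, perimeter = 10.7185
Total perimeter = 10.718


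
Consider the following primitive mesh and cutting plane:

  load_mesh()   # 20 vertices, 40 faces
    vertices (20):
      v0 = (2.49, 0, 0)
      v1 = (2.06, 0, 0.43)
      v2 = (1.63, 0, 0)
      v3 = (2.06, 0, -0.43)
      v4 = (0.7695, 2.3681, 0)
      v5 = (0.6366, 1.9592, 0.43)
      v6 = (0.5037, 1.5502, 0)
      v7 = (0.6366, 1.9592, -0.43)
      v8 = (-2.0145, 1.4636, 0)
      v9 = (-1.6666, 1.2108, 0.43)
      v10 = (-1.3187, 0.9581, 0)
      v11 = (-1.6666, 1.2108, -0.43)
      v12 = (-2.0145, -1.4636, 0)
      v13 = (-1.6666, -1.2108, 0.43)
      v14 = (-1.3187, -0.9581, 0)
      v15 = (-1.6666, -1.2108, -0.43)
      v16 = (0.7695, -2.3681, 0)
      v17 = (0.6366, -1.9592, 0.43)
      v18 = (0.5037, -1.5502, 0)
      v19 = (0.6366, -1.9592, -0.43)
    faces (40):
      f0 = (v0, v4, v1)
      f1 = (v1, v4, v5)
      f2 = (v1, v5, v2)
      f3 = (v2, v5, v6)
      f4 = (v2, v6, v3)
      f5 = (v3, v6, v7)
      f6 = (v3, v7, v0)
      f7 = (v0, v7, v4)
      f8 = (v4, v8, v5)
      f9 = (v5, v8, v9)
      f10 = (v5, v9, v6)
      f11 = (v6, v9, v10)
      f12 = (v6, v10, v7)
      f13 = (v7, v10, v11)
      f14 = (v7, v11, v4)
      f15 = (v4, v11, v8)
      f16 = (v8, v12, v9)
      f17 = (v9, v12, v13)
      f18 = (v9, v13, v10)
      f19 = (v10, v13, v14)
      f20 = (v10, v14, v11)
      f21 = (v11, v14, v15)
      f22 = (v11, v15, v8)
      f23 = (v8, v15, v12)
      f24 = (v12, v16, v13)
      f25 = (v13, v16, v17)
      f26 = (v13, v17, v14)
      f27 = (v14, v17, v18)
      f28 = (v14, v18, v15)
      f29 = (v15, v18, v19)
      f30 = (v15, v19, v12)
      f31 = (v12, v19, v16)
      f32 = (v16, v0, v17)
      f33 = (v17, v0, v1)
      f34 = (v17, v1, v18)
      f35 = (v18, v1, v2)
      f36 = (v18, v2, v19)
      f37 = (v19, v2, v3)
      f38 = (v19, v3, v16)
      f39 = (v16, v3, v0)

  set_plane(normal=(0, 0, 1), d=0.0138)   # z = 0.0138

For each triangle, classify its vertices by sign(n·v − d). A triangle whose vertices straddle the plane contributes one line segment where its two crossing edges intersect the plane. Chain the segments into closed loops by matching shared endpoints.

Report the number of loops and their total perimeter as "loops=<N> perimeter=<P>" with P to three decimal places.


Straddling triangles (20 of 40):
  (v0,v4,v1) [--+] → (0.810916, 2.2921, 0.0138)–(2.4762, 0, 0.0138)  len=2.8332
  (v1,v4,v5) [+-+] → (0.810916, 2.2921, 0.0138)–(0.765235, 2.35498, 0.0138)  len=0.0777
  (v1,v5,v2) [++-] → (1.59812, 0.0628767, 0.0138)–(1.6438, 0, 0.0138)  len=0.0777
  (v2,v5,v6) [-+-] → (1.59812, 0.0628767, 0.0138)–(0.507965, 1.56333, 0.0138)  len=1.8547
  (v4,v8,v5) [--+] → (-1.92942, 1.47951, 0.0138)–(0.765235, 2.35498, 0.0138)  len=2.8333
  (v5,v8,v9) [+-+] → (-1.92942, 1.47951, 0.0138)–(-2.00333, 1.45549, 0.0138)  len=0.0777
  (v5,v9,v6) [++-] → (0.434049, 1.53931, 0.0138)–(0.507965, 1.56333, 0.0138)  len=0.0777
  (v6,v9,v10) [-+-] → (0.434049, 1.53931, 0.0138)–(-1.32987, 0.96621, 0.0138)  len=1.8547
  (v8,v12,v9) [--+] → (-2.00333, -1.37777, 0.0138)–(-2.00333, 1.45549, 0.0138)  len=2.8333
  (v9,v12,v13) [+-+] → (-2.00333, -1.37777, 0.0138)–(-2.00333, -1.45549, 0.0138)  len=0.0777
  (v9,v13,v10) [++-] → (-1.32987, 0.888493, 0.0138)–(-1.32987, 0.96621, 0.0138)  len=0.0777
  (v10,v13,v14) [-+-] → (-1.32987, 0.888493, 0.0138)–(-1.32987, -0.96621, 0.0138)  len=1.8547
  (v12,v16,v13) [--+] → (0.691318, -2.33096, 0.0138)–(-2.00333, -1.45549, 0.0138)  len=2.8333
  (v13,v16,v17) [+-+] → (0.691318, -2.33096, 0.0138)–(0.765235, -2.35498, 0.0138)  len=0.0777
  (v13,v17,v14) [++-] → (-1.25595, -0.990228, 0.0138)–(-1.32987, -0.96621, 0.0138)  len=0.0777
  (v14,v17,v18) [-+-] → (-1.25595, -0.990228, 0.0138)–(0.507965, -1.56333, 0.0138)  len=1.8547
  (v16,v0,v17) [--+] → (2.43052, -0.0628767, 0.0138)–(0.765235, -2.35498, 0.0138)  len=2.8332
  (v17,v0,v1) [+-+] → (2.43052, -0.0628767, 0.0138)–(2.4762, 0, 0.0138)  len=0.0777
  (v17,v1,v18) [++-] → (0.553646, -1.50045, 0.0138)–(0.507965, -1.56333, 0.0138)  len=0.0777
  (v18,v1,v2) [-+-] → (0.553646, -1.50045, 0.0138)–(1.6438, 0, 0.0138)  len=1.8547

Chained into 2 loop(s):
  loop 1: 10 segments, perimeter = 14.5548
  loop 2: 10 segments, perimeter = 9.6620
Total perimeter = 24.217

loops=2 perimeter=24.217


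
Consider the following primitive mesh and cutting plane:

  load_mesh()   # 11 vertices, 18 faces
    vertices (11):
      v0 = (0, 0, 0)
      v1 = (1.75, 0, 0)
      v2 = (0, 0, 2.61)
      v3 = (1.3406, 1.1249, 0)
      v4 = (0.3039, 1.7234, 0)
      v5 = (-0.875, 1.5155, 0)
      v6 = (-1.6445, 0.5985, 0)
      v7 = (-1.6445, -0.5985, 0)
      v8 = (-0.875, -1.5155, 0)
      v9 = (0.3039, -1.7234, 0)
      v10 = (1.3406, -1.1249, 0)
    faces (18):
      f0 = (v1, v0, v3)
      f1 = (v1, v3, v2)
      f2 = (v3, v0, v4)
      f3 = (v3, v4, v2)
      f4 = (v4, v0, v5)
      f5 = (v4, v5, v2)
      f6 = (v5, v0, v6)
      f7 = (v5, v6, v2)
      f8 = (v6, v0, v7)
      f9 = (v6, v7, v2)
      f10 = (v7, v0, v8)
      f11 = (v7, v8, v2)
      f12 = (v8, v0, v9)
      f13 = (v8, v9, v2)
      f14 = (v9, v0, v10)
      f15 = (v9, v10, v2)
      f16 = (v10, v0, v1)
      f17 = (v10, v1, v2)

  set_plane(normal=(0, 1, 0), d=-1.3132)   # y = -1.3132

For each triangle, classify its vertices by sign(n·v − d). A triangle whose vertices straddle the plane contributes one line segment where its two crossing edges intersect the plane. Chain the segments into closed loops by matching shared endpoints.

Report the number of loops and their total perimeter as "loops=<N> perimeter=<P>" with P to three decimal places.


loops=1 perimeter=4.536

Straddling triangles (6 of 18):
  (v7,v0,v8) [++-] → (-0.758199, -1.3132, 0)–(-1.04476, -1.3132, 0)  len=0.2866
  (v7,v8,v2) [+-+] → (-1.04476, -1.3132, 0)–(-0.758199, -1.3132, 0.348402)  len=0.4511
  (v8,v0,v9) [-+-] → (-0.758199, -1.3132, 0)–(0.231566, -1.3132, 0)  len=0.9898
  (v8,v9,v2) [--+] → (0.231566, -1.3132, 0.621227)–(-0.758199, -1.3132, 0.348402)  len=1.0267
  (v9,v0,v10) [-++] → (0.231566, -1.3132, 0)–(1.01443, -1.3132, 0)  len=0.7829
  (v9,v10,v2) [-++] → (1.01443, -1.3132, 0)–(0.231566, -1.3132, 0.621227)  len=0.9994

Chained into 1 loop(s):
  loop 1: 6 segments, perimeter = 4.5364
Total perimeter = 4.536


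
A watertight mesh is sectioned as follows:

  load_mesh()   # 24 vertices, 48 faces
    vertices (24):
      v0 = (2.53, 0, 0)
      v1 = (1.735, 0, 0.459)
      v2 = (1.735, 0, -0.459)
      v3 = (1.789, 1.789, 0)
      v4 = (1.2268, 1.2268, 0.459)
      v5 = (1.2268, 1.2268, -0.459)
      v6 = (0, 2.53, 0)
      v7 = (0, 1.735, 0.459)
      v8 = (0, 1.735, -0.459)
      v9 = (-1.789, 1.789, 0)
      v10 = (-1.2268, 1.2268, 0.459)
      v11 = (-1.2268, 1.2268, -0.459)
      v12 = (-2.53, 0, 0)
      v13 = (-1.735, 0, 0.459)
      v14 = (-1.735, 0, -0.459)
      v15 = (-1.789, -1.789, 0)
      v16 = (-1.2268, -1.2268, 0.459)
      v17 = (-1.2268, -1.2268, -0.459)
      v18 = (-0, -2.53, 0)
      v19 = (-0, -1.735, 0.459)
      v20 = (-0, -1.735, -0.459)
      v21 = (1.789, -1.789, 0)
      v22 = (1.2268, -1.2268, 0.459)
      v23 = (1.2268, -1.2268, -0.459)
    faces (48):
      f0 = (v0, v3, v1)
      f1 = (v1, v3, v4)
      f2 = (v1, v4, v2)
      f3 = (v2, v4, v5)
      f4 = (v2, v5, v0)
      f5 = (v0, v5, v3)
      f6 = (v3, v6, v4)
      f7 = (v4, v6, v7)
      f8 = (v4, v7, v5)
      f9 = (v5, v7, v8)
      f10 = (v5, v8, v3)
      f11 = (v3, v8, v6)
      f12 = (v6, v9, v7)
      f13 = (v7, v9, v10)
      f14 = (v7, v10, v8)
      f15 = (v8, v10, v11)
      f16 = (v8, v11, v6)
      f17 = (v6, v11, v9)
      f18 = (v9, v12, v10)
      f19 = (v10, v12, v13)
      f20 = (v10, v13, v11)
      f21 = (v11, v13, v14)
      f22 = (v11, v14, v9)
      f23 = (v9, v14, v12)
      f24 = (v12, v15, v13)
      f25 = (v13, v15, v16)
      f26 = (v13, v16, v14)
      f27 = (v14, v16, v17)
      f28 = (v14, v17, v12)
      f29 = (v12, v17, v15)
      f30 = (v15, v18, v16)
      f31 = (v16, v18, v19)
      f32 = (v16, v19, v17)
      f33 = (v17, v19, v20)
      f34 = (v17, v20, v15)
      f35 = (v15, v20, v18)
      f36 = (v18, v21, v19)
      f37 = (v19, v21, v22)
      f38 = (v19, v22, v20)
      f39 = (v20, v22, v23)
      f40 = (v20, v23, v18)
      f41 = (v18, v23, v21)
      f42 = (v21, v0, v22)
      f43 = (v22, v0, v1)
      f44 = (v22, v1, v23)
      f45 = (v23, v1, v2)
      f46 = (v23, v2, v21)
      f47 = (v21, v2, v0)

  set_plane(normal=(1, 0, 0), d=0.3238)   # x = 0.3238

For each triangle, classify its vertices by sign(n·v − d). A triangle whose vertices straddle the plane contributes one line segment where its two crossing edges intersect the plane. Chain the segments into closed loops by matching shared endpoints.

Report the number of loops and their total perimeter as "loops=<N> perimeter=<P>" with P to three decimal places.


Straddling triangles (12 of 48):
  (v3,v6,v4) [+-+] → (0.3238, 2.39588, 0)–(0.3238, 2.18604, 0.121148)  len=0.2423
  (v4,v6,v7) [+--] → (0.3238, 2.18604, 0.121148)–(0.3238, 1.60087, 0.459)  len=0.6757
  (v4,v7,v5) [+-+] → (0.3238, 1.60087, 0.459)–(0.3238, 1.60087, 0.216704)  len=0.2423
  (v5,v7,v8) [+--] → (0.3238, 1.60087, 0.216704)–(0.3238, 1.60087, -0.459)  len=0.6757
  (v5,v8,v3) [+-+] → (0.3238, 1.60087, -0.459)–(0.3238, 1.74477, -0.375923)  len=0.1662
  (v3,v8,v6) [+--] → (0.3238, 1.74477, -0.375923)–(0.3238, 2.39588, 0)  len=0.7518
  (v18,v21,v19) [-+-] → (0.3238, -2.39588, 0)–(0.3238, -1.74477, 0.375923)  len=0.7518
  (v19,v21,v22) [-++] → (0.3238, -1.74477, 0.375923)–(0.3238, -1.60087, 0.459)  len=0.1662
  (v19,v22,v20) [-+-] → (0.3238, -1.60087, 0.459)–(0.3238, -1.60087, -0.216704)  len=0.6757
  (v20,v22,v23) [-++] → (0.3238, -1.60087, -0.216704)–(0.3238, -1.60087, -0.459)  len=0.2423
  (v20,v23,v18) [-+-] → (0.3238, -1.60087, -0.459)–(0.3238, -2.18604, -0.121148)  len=0.6757
  (v18,v23,v21) [-++] → (0.3238, -2.18604, -0.121148)–(0.3238, -2.39588, 0)  len=0.2423

Chained into 2 loop(s):
  loop 1: 6 segments, perimeter = 2.7540
  loop 2: 6 segments, perimeter = 2.7540
Total perimeter = 5.508

loops=2 perimeter=5.508


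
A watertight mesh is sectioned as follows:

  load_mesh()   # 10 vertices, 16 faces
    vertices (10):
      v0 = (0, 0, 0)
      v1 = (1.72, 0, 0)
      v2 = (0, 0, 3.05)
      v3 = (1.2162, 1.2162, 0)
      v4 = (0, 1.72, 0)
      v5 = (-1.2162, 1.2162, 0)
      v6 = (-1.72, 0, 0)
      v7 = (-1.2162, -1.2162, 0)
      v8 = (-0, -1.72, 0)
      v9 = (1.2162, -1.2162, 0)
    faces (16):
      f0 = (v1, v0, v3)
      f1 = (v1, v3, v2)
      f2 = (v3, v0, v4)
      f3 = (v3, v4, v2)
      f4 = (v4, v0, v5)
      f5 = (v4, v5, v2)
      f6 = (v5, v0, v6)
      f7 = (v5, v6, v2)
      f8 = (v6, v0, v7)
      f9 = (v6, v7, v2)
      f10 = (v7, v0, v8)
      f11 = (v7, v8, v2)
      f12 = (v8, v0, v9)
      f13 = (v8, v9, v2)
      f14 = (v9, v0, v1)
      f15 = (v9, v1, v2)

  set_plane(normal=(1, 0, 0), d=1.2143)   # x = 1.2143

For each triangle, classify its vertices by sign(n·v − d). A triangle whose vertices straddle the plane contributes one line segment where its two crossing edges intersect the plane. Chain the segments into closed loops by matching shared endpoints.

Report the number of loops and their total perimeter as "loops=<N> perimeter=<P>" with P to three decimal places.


loops=1 perimeter=5.458

Straddling triangles (8 of 16):
  (v1,v0,v3) [+-+] → (1.2143, 0, 0)–(1.2143, 1.2143, 0)  len=1.2143
  (v1,v3,v2) [++-] → (1.2143, 1.2143, 0.00476484)–(1.2143, 0, 0.896735)  len=1.5067
  (v3,v0,v4) [+--] → (1.2143, 1.2143, 0)–(1.2143, 1.21699, 0)  len=0.0027
  (v3,v4,v2) [+--] → (1.2143, 1.21699, 0)–(1.2143, 1.2143, 0.00476484)  len=0.0055
  (v8,v0,v9) [--+] → (1.2143, -1.2143, 0)–(1.2143, -1.21699, 0)  len=0.0027
  (v8,v9,v2) [-+-] → (1.2143, -1.21699, 0)–(1.2143, -1.2143, 0.00476484)  len=0.0055
  (v9,v0,v1) [+-+] → (1.2143, -1.2143, 0)–(1.2143, 0, 0)  len=1.2143
  (v9,v1,v2) [++-] → (1.2143, 0, 0.896735)–(1.2143, -1.2143, 0.00476484)  len=1.5067

Chained into 1 loop(s):
  loop 1: 8 segments, perimeter = 5.4583
Total perimeter = 5.458


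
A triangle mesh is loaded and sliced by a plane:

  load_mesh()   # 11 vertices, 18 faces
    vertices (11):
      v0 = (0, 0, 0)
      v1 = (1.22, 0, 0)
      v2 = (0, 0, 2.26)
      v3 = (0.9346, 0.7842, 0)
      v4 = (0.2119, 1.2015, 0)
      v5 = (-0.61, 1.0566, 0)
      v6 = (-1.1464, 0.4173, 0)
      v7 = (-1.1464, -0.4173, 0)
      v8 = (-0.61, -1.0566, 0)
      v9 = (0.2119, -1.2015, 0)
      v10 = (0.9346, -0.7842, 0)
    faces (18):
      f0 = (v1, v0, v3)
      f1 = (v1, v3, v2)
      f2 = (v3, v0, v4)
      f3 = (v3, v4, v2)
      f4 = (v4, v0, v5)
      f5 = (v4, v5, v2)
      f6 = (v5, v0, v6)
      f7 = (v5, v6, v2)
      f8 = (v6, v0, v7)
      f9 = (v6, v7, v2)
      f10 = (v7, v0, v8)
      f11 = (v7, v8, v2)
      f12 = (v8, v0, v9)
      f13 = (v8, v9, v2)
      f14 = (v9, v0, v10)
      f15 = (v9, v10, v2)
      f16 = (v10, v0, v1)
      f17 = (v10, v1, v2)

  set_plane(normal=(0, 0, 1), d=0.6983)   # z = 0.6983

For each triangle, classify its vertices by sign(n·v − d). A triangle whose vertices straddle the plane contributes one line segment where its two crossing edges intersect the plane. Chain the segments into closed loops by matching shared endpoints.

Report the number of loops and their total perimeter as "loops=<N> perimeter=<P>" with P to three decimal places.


Straddling triangles (9 of 18):
  (v1,v3,v2) [--+] → (0.645825, 0.541896, 0.6983)–(0.843042, 0, 0.6983)  len=0.5767
  (v3,v4,v2) [--+] → (0.146427, 0.830258, 0.6983)–(0.645825, 0.541896, 0.6983)  len=0.5767
  (v4,v5,v2) [--+] → (-0.421521, 0.730129, 0.6983)–(0.146427, 0.830258, 0.6983)  len=0.5767
  (v5,v6,v2) [--+] → (-0.792183, 0.288362, 0.6983)–(-0.421521, 0.730129, 0.6983)  len=0.5767
  (v6,v7,v2) [--+] → (-0.792183, -0.288362, 0.6983)–(-0.792183, 0.288362, 0.6983)  len=0.5767
  (v7,v8,v2) [--+] → (-0.421521, -0.730129, 0.6983)–(-0.792183, -0.288362, 0.6983)  len=0.5767
  (v8,v9,v2) [--+] → (0.146427, -0.830258, 0.6983)–(-0.421521, -0.730129, 0.6983)  len=0.5767
  (v9,v10,v2) [--+] → (0.645825, -0.541896, 0.6983)–(0.146427, -0.830258, 0.6983)  len=0.5767
  (v10,v1,v2) [--+] → (0.843042, 0, 0.6983)–(0.645825, -0.541896, 0.6983)  len=0.5767

Chained into 1 loop(s):
  loop 1: 9 segments, perimeter = 5.1902
Total perimeter = 5.190

loops=1 perimeter=5.190


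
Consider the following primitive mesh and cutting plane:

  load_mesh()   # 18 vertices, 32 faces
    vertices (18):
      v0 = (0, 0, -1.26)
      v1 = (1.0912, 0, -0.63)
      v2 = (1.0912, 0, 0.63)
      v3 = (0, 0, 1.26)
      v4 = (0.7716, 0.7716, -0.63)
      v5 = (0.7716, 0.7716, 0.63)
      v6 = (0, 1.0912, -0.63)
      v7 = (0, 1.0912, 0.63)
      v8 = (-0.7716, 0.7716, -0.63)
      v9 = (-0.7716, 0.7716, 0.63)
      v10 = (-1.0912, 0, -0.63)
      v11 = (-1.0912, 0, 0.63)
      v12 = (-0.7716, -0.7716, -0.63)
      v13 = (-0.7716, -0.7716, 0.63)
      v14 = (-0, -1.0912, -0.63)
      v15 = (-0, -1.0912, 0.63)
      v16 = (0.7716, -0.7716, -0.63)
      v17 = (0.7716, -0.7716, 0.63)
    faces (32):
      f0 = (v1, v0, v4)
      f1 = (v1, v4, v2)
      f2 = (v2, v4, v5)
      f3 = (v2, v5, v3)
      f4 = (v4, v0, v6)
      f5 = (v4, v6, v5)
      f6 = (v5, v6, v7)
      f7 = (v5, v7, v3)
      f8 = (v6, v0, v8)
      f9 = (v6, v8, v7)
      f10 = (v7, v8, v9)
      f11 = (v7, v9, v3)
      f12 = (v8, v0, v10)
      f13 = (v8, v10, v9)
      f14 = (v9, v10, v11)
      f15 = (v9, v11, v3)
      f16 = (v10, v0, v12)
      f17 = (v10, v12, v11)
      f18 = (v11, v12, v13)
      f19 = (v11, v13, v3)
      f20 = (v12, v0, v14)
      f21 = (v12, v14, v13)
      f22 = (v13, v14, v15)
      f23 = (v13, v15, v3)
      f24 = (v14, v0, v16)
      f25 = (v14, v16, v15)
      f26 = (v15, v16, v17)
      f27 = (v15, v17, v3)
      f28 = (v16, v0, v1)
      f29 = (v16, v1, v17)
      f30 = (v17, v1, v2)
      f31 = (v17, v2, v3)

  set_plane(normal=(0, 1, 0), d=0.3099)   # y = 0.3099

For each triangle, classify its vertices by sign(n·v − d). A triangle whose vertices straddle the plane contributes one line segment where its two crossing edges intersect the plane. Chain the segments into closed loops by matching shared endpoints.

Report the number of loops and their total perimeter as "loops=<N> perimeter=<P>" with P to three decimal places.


loops=1 perimeter=6.810

Straddling triangles (12 of 32):
  (v1,v0,v4) [--+] → (0.3099, 0.3099, -1.00697)–(0.962838, 0.3099, -0.63)  len=0.7539
  (v1,v4,v2) [-+-] → (0.962838, 0.3099, -0.63)–(0.962838, 0.3099, 0.123942)  len=0.7539
  (v2,v4,v5) [-++] → (0.962838, 0.3099, 0.123942)–(0.962838, 0.3099, 0.63)  len=0.5061
  (v2,v5,v3) [-+-] → (0.962838, 0.3099, 0.63)–(0.3099, 0.3099, 1.00697)  len=0.7539
  (v4,v0,v6) [+-+] → (0.3099, 0.3099, -1.00697)–(0, 0.3099, -1.08108)  len=0.3186
  (v5,v7,v3) [++-] → (0, 0.3099, 1.08108)–(0.3099, 0.3099, 1.00697)  len=0.3186
  (v6,v0,v8) [+-+] → (0, 0.3099, -1.08108)–(-0.3099, 0.3099, -1.00697)  len=0.3186
  (v7,v9,v3) [++-] → (-0.3099, 0.3099, 1.00697)–(0, 0.3099, 1.08108)  len=0.3186
  (v8,v0,v10) [+--] → (-0.3099, 0.3099, -1.00697)–(-0.962838, 0.3099, -0.63)  len=0.7539
  (v8,v10,v9) [+-+] → (-0.962838, 0.3099, -0.63)–(-0.962838, 0.3099, -0.123942)  len=0.5061
  (v9,v10,v11) [+--] → (-0.962838, 0.3099, -0.123942)–(-0.962838, 0.3099, 0.63)  len=0.7539
  (v9,v11,v3) [+--] → (-0.962838, 0.3099, 0.63)–(-0.3099, 0.3099, 1.00697)  len=0.7539

Chained into 1 loop(s):
  loop 1: 12 segments, perimeter = 6.8103
Total perimeter = 6.810


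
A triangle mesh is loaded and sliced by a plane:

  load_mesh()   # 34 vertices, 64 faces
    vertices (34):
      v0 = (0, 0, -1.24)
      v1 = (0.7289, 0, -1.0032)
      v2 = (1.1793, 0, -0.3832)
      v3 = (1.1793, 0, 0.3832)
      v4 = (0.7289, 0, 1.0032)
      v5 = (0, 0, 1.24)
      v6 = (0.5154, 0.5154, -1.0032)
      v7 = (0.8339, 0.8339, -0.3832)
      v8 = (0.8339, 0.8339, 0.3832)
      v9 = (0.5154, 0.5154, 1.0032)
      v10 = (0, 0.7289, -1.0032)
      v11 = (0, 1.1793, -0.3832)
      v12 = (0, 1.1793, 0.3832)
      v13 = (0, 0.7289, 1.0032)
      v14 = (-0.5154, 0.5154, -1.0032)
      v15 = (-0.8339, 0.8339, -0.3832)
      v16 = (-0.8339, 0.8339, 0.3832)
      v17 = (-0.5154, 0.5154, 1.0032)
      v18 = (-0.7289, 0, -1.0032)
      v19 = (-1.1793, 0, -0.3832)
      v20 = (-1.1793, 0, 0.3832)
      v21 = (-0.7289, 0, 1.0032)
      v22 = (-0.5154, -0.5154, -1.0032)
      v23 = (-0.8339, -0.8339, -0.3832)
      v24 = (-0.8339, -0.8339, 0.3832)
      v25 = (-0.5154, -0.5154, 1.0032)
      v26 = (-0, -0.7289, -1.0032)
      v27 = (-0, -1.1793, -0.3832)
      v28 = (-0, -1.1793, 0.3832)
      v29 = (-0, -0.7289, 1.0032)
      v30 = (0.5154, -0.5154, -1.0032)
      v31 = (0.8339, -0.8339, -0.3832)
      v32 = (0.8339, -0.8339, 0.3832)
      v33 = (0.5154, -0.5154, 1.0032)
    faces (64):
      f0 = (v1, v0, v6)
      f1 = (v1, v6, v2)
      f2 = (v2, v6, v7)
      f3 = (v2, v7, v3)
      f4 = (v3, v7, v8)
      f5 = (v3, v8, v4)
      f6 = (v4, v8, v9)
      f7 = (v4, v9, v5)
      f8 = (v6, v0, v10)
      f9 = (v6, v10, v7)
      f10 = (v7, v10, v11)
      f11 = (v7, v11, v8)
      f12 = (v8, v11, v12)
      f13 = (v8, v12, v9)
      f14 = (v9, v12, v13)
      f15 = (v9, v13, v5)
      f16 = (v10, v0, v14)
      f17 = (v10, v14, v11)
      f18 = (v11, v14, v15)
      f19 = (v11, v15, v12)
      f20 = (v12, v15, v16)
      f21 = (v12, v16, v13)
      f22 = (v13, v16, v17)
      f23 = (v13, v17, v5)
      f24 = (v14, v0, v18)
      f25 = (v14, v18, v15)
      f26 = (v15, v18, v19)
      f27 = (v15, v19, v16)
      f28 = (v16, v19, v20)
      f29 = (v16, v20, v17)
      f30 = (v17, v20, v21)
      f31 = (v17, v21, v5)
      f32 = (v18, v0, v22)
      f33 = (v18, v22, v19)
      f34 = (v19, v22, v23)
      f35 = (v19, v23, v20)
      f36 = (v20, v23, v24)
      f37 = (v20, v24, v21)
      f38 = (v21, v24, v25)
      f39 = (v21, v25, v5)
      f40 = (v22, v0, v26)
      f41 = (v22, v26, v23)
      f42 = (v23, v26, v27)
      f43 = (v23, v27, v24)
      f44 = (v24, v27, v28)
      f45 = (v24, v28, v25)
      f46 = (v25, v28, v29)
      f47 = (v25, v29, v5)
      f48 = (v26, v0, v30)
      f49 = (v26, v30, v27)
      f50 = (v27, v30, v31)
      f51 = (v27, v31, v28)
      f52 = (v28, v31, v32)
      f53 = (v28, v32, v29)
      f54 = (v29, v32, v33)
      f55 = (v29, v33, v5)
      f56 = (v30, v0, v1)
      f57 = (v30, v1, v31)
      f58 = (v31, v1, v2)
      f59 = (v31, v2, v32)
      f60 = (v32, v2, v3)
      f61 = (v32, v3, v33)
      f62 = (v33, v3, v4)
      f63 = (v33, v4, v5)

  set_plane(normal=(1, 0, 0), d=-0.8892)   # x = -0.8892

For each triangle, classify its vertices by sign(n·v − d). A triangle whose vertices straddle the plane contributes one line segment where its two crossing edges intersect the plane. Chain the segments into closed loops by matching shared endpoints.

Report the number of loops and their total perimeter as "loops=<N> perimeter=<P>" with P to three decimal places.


Straddling triangles (10 of 64):
  (v15,v18,v19) [++-] → (-0.8892, 0, -0.782538)–(-0.8892, 0.700389, -0.3832)  len=0.8062
  (v15,v19,v16) [+-+] → (-0.8892, 0.700389, -0.3832)–(-0.8892, 0.700389, 0.260496)  len=0.6437
  (v16,v19,v20) [+--] → (-0.8892, 0.700389, 0.260496)–(-0.8892, 0.700389, 0.3832)  len=0.1227
  (v16,v20,v17) [+-+] → (-0.8892, 0.700389, 0.3832)–(-0.8892, 0.225211, 0.654117)  len=0.5470
  (v17,v20,v21) [+-+] → (-0.8892, 0.225211, 0.654117)–(-0.8892, 0, 0.782538)  len=0.2593
  (v18,v22,v19) [++-] → (-0.8892, -0.225211, -0.654117)–(-0.8892, 0, -0.782538)  len=0.2593
  (v19,v22,v23) [-++] → (-0.8892, -0.225211, -0.654117)–(-0.8892, -0.700389, -0.3832)  len=0.5470
  (v19,v23,v20) [-+-] → (-0.8892, -0.700389, -0.3832)–(-0.8892, -0.700389, -0.260496)  len=0.1227
  (v20,v23,v24) [-++] → (-0.8892, -0.700389, -0.260496)–(-0.8892, -0.700389, 0.3832)  len=0.6437
  (v20,v24,v21) [-++] → (-0.8892, -0.700389, 0.3832)–(-0.8892, 0, 0.782538)  len=0.8062

Chained into 1 loop(s):
  loop 1: 10 segments, perimeter = 4.7577
Total perimeter = 4.758

loops=1 perimeter=4.758


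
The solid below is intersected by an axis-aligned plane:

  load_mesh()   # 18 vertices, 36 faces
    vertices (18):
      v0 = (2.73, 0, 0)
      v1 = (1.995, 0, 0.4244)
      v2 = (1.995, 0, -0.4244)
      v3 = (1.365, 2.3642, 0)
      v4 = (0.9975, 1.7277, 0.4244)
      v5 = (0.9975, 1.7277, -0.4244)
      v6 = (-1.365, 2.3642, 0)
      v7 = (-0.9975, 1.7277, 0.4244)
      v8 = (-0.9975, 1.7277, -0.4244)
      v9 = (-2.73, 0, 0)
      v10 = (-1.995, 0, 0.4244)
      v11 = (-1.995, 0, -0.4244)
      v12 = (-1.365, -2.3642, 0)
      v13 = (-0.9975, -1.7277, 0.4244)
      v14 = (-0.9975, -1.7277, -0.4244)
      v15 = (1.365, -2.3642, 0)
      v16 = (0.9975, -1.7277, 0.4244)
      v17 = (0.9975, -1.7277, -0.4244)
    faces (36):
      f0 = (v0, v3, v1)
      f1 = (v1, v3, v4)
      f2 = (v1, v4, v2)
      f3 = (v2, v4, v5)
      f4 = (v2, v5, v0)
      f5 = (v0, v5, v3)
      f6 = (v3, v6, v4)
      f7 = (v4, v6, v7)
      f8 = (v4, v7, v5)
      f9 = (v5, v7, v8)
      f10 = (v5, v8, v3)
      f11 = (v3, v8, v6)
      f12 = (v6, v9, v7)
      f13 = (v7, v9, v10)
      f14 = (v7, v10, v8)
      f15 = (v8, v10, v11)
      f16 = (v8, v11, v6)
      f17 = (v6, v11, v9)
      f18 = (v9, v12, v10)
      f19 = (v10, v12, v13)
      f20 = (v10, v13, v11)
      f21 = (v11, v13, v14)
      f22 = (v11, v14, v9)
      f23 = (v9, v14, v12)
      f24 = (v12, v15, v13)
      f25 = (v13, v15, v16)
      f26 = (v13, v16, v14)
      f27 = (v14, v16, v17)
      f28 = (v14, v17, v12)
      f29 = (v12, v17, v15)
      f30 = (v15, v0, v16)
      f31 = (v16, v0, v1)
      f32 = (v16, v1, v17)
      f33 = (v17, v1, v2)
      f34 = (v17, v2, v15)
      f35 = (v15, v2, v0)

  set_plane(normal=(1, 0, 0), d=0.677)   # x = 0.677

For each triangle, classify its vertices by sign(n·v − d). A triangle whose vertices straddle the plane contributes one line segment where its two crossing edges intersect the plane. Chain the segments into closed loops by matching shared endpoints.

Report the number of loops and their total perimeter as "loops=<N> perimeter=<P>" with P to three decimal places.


loops=2 perimeter=4.758

Straddling triangles (12 of 36):
  (v3,v6,v4) [+-+] → (0.677, 2.3642, 0)–(0.677, 1.81405, 0.366825)  len=0.6612
  (v4,v6,v7) [+--] → (0.677, 1.81405, 0.366825)–(0.677, 1.7277, 0.4244)  len=0.1038
  (v4,v7,v5) [+-+] → (0.677, 1.7277, 0.4244)–(0.677, 1.7277, -0.288039)  len=0.7124
  (v5,v7,v8) [+--] → (0.677, 1.7277, -0.288039)–(0.677, 1.7277, -0.4244)  len=0.1364
  (v5,v8,v3) [+-+] → (0.677, 1.7277, -0.4244)–(0.677, 2.17884, -0.123592)  len=0.5422
  (v3,v8,v6) [+--] → (0.677, 2.17884, -0.123592)–(0.677, 2.3642, 0)  len=0.2228
  (v12,v15,v13) [-+-] → (0.677, -2.3642, 0)–(0.677, -2.17884, 0.123592)  len=0.2228
  (v13,v15,v16) [-++] → (0.677, -2.17884, 0.123592)–(0.677, -1.7277, 0.4244)  len=0.5422
  (v13,v16,v14) [-+-] → (0.677, -1.7277, 0.4244)–(0.677, -1.7277, 0.288039)  len=0.1364
  (v14,v16,v17) [-++] → (0.677, -1.7277, 0.288039)–(0.677, -1.7277, -0.4244)  len=0.7124
  (v14,v17,v12) [-+-] → (0.677, -1.7277, -0.4244)–(0.677, -1.81405, -0.366825)  len=0.1038
  (v12,v17,v15) [-++] → (0.677, -1.81405, -0.366825)–(0.677, -2.3642, 0)  len=0.6612

Chained into 2 loop(s):
  loop 1: 6 segments, perimeter = 2.3788
  loop 2: 6 segments, perimeter = 2.3788
Total perimeter = 4.758


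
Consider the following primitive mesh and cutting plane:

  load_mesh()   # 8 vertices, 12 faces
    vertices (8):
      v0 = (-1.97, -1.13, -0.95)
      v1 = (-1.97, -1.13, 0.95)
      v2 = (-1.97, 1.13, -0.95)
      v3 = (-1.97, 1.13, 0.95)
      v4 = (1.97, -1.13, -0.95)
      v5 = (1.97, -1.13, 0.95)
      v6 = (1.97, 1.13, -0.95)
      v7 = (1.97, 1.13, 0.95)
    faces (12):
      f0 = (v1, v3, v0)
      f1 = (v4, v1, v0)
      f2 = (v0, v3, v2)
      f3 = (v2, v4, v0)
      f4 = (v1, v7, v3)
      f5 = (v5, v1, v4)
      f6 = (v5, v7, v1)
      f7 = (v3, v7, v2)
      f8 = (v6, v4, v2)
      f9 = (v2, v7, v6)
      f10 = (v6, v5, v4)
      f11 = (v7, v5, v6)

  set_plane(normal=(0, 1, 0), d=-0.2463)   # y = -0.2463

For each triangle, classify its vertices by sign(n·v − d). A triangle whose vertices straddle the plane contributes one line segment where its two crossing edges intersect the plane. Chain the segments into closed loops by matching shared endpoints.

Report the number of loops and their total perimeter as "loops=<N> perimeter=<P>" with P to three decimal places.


loops=1 perimeter=11.680

Straddling triangles (8 of 12):
  (v1,v3,v0) [-+-] → (-1.97, -0.2463, 0.95)–(-1.97, -0.2463, -0.207066)  len=1.1571
  (v0,v3,v2) [-++] → (-1.97, -0.2463, -0.207066)–(-1.97, -0.2463, -0.95)  len=0.7429
  (v2,v4,v0) [+--] → (0.42939, -0.2463, -0.95)–(-1.97, -0.2463, -0.95)  len=2.3994
  (v1,v7,v3) [-++] → (-0.42939, -0.2463, 0.95)–(-1.97, -0.2463, 0.95)  len=1.5406
  (v5,v7,v1) [-+-] → (1.97, -0.2463, 0.95)–(-0.42939, -0.2463, 0.95)  len=2.3994
  (v6,v4,v2) [+-+] → (1.97, -0.2463, -0.95)–(0.42939, -0.2463, -0.95)  len=1.5406
  (v6,v5,v4) [+--] → (1.97, -0.2463, 0.207066)–(1.97, -0.2463, -0.95)  len=1.1571
  (v7,v5,v6) [+-+] → (1.97, -0.2463, 0.95)–(1.97, -0.2463, 0.207066)  len=0.7429

Chained into 1 loop(s):
  loop 1: 8 segments, perimeter = 11.6800
Total perimeter = 11.680


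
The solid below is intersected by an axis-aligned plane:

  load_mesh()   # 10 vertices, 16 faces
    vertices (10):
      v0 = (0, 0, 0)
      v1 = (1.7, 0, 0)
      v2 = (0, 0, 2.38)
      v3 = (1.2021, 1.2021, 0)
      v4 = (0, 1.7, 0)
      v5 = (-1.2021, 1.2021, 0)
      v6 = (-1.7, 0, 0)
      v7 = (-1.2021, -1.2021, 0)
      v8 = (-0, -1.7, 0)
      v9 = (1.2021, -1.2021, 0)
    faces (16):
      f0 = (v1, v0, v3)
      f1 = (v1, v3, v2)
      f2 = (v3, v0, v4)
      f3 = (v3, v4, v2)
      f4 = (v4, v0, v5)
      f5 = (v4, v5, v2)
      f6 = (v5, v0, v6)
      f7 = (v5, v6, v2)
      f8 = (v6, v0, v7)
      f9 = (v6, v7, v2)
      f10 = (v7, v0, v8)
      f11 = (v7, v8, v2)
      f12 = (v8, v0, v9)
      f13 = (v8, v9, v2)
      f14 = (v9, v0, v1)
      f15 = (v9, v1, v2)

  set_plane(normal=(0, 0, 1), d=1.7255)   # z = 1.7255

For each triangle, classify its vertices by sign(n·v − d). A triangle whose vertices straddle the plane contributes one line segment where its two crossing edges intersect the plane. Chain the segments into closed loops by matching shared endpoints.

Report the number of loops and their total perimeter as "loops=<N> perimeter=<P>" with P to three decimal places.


Straddling triangles (8 of 16):
  (v1,v3,v2) [--+] → (0.330577, 0.330577, 1.7255)–(0.4675, 0, 1.7255)  len=0.3578
  (v3,v4,v2) [--+] → (0, 0.4675, 1.7255)–(0.330577, 0.330577, 1.7255)  len=0.3578
  (v4,v5,v2) [--+] → (-0.330577, 0.330577, 1.7255)–(0, 0.4675, 1.7255)  len=0.3578
  (v5,v6,v2) [--+] → (-0.4675, 0, 1.7255)–(-0.330577, 0.330577, 1.7255)  len=0.3578
  (v6,v7,v2) [--+] → (-0.330577, -0.330577, 1.7255)–(-0.4675, 0, 1.7255)  len=0.3578
  (v7,v8,v2) [--+] → (0, -0.4675, 1.7255)–(-0.330577, -0.330577, 1.7255)  len=0.3578
  (v8,v9,v2) [--+] → (0.330577, -0.330577, 1.7255)–(0, -0.4675, 1.7255)  len=0.3578
  (v9,v1,v2) [--+] → (0.4675, 0, 1.7255)–(0.330577, -0.330577, 1.7255)  len=0.3578

Chained into 1 loop(s):
  loop 1: 8 segments, perimeter = 2.8625
Total perimeter = 2.862

loops=1 perimeter=2.862


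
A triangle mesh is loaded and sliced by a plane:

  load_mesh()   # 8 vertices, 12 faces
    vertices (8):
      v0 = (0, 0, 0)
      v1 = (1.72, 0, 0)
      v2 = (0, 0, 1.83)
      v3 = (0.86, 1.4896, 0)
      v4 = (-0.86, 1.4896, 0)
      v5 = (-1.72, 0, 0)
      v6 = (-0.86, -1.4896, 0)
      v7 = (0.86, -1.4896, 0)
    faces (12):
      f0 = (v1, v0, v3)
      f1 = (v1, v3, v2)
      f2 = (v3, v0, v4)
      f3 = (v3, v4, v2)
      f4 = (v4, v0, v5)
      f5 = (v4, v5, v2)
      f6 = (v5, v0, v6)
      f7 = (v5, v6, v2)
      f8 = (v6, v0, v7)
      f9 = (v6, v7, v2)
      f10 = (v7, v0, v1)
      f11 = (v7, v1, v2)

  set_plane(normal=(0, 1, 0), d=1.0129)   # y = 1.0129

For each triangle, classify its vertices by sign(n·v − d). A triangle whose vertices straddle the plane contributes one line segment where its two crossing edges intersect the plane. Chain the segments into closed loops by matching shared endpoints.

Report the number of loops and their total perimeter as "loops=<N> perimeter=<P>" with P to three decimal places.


Straddling triangles (6 of 12):
  (v1,v0,v3) [--+] → (0.584784, 1.0129, 0)–(1.13522, 1.0129, 0)  len=0.5504
  (v1,v3,v2) [-+-] → (1.13522, 1.0129, 0)–(0.584784, 1.0129, 0.585634)  len=0.8037
  (v3,v0,v4) [+-+] → (0.584784, 1.0129, 0)–(-0.584784, 1.0129, 0)  len=1.1696
  (v3,v4,v2) [++-] → (-0.584784, 1.0129, 0.585634)–(0.584784, 1.0129, 0.585634)  len=1.1696
  (v4,v0,v5) [+--] → (-0.584784, 1.0129, 0)–(-1.13522, 1.0129, 0)  len=0.5504
  (v4,v5,v2) [+--] → (-1.13522, 1.0129, 0)–(-0.584784, 1.0129, 0.585634)  len=0.8037

Chained into 1 loop(s):
  loop 1: 6 segments, perimeter = 5.0474
Total perimeter = 5.047

loops=1 perimeter=5.047


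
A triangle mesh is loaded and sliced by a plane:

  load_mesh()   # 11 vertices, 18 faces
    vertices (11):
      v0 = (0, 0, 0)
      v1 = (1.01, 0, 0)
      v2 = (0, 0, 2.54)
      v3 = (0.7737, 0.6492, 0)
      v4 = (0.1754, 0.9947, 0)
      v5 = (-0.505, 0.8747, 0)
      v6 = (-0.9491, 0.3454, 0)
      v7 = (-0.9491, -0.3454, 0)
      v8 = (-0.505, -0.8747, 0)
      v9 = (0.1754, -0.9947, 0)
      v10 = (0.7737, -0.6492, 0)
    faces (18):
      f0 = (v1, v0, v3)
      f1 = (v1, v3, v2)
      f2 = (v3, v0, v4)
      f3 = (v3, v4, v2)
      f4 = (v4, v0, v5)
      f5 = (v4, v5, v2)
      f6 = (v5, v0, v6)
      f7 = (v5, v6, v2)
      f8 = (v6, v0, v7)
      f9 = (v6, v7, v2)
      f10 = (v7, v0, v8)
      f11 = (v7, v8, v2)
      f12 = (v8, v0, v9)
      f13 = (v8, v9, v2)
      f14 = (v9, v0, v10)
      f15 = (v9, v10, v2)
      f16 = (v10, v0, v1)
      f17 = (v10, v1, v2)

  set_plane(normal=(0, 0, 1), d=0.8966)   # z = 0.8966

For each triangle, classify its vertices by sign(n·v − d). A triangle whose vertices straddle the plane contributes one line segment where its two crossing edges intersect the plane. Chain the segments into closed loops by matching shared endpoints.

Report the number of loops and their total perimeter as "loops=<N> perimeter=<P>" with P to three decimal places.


loops=1 perimeter=4.023

Straddling triangles (9 of 18):
  (v1,v3,v2) [--+] → (0.50059, 0.420038, 0.8966)–(0.653478, 0, 0.8966)  len=0.4470
  (v3,v4,v2) [--+] → (0.113485, 0.643579, 0.8966)–(0.50059, 0.420038, 0.8966)  len=0.4470
  (v4,v5,v2) [--+] → (-0.326739, 0.565938, 0.8966)–(0.113485, 0.643579, 0.8966)  len=0.4470
  (v5,v6,v2) [--+] → (-0.614075, 0.223477, 0.8966)–(-0.326739, 0.565938, 0.8966)  len=0.4470
  (v6,v7,v2) [--+] → (-0.614075, -0.223477, 0.8966)–(-0.614075, 0.223477, 0.8966)  len=0.4470
  (v7,v8,v2) [--+] → (-0.326739, -0.565938, 0.8966)–(-0.614075, -0.223477, 0.8966)  len=0.4470
  (v8,v9,v2) [--+] → (0.113485, -0.643579, 0.8966)–(-0.326739, -0.565938, 0.8966)  len=0.4470
  (v9,v10,v2) [--+] → (0.50059, -0.420038, 0.8966)–(0.113485, -0.643579, 0.8966)  len=0.4470
  (v10,v1,v2) [--+] → (0.653478, 0, 0.8966)–(0.50059, -0.420038, 0.8966)  len=0.4470

Chained into 1 loop(s):
  loop 1: 9 segments, perimeter = 4.0231
Total perimeter = 4.023
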